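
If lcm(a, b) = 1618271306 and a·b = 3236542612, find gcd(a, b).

2

From gcd × lcm = ab: gcd = 3236542612 / 1618271306 = 2.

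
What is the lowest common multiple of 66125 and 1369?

90525125

66125 = 5³ · 23²; 1369 = 37²
max exponents: 5³ · 23² · 37² = 90525125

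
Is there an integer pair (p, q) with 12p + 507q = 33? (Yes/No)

By Bézout, 12p + 507q = 33 has integer solutions iff gcd(12, 507) | 33.
Euclid: 507 = 42·12 + 3; 12 = 4·3 + 0. gcd = 3; 33 mod 3 = 0. Yes.

Yes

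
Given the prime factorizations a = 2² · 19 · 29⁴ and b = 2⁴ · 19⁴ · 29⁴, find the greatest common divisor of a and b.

53753356

min exponent per shared prime: 2² · 19 · 29⁴ = 53753356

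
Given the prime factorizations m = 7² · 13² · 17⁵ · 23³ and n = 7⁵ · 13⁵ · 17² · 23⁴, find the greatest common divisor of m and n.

29118173903

min exponent per shared prime: 7² · 13² · 17² · 23³ = 29118173903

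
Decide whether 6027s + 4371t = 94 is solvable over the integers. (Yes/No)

No

gcd(6027, 4371): 6027 = 1·4371 + 1656; 4371 = 2·1656 + 1059; 1656 = 1·1059 + 597; 1059 = 1·597 + 462; 597 = 1·462 + 135; 462 = 3·135 + 57; 135 = 2·57 + 21; 57 = 2·21 + 15; 21 = 1·15 + 6; 15 = 2·6 + 3; 6 = 2·3 + 0 → 3
3 does not divide 94, so a solution does not exist.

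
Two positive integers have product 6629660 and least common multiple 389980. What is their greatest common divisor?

gcd·lcm = product, so gcd = 6629660/389980 = 17.

17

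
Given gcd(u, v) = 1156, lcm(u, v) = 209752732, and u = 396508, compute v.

u·v = gcd·lcm = 1156·209752732 = 242474158192, so v = 242474158192/396508 = 611524.

611524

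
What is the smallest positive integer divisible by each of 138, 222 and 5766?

4906866

138 = 2 · 3 · 23; 222 = 2 · 3 · 37; 5766 = 2 · 3 · 31²
lcm takes max exponent of each prime: 2 · 3 · 23 · 31² · 37 = 4906866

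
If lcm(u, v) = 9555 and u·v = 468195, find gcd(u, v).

gcd·lcm = product, so gcd = 468195/9555 = 49.

49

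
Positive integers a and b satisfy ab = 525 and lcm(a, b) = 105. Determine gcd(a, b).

5

gcd·lcm = product, so gcd = 525/105 = 5.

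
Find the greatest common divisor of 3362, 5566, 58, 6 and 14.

2

gcd(3362, 5566): 5566 = 1·3362 + 2204; 3362 = 1·2204 + 1158; 2204 = 1·1158 + 1046; 1158 = 1·1046 + 112; 1046 = 9·112 + 38; 112 = 2·38 + 36; 38 = 1·36 + 2; 36 = 18·2 + 0 → 2
gcd(2, 58): 58 = 29·2 + 0 → 2
gcd(2, 6): 6 = 3·2 + 0 → 2
gcd(2, 14): 14 = 7·2 + 0 → 2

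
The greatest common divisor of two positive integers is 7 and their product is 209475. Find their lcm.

29925

gcd·lcm = product, so lcm = 209475/7 = 29925.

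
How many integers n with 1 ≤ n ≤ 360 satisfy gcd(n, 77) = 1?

281

Prime factors of 77: 7, 11. Count integers ≤ 360 divisible by none of them.
By inclusion–exclusion: 360 − ⌊360/7⌋ − ⌊360/11⌋ + ⌊360/77⌋ = 281.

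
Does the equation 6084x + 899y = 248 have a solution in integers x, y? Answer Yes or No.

By Bézout, 6084x + 899y = 248 has integer solutions iff gcd(6084, 899) | 248.
Euclid: 6084 = 6·899 + 690; 899 = 1·690 + 209; 690 = 3·209 + 63; 209 = 3·63 + 20; 63 = 3·20 + 3; 20 = 6·3 + 2; 3 = 1·2 + 1; 2 = 2·1 + 0. gcd = 1; 248 mod 1 = 0. Yes.

Yes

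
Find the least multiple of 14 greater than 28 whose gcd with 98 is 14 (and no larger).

42

98 = 14·7. Any t with gcd(t, 98) = 14 is a multiple of 14, say 14s, with s coprime to 7.
Need s > 28/14, so s ≥ 3. First s ≥ 3 with gcd(s, 7) = 1 is s = 3. Thus t = 14·3 = 42.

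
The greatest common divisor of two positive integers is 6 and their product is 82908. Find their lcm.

13818

gcd·lcm = product, so lcm = 82908/6 = 13818.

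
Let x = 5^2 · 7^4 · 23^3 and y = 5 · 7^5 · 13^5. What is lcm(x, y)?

max exponent per prime: 5^2 · 7^5 · 13^5 · 23^3 = 1898149777357925

1898149777357925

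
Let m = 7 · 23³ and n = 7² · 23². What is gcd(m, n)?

3703

min exponent per shared prime: 7 · 23² = 3703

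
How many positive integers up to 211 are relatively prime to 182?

84

182 = 2·7·13. Inclusion–exclusion on these primes:
211 − ⌊211/2⌋ − ⌊211/7⌋ − ⌊211/13⌋ + ⌊211/14⌋ + ⌊211/26⌋ + ⌊211/91⌋ − ⌊211/182⌋ = 84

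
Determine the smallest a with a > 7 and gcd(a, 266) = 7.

266 = 7·38. Any a with gcd(a, 266) = 7 is a multiple of 7, say 7s, with s coprime to 38.
Need s > 7/7, so s ≥ 2. First s ≥ 2 with gcd(s, 38) = 1 is s = 3. Thus a = 7·3 = 21.

21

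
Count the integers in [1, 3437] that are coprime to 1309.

Prime factors of 1309: 7, 11, 17. Count integers ≤ 3437 divisible by none of them.
By inclusion–exclusion: 3437 − ⌊3437/7⌋ − ⌊3437/11⌋ − ⌊3437/17⌋ + ⌊3437/77⌋ + ⌊3437/119⌋ + ⌊3437/187⌋ − ⌊3437/1309⌋ = 2520.

2520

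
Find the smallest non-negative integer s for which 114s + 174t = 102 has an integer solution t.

gcd(114, 174) = 6 (Euclid: 174 = 1·114 + 60; 114 = 1·60 + 54; 60 = 1·54 + 6; 54 = 9·6 + 0), and 6 | 102.
Extended Euclid: 114·(-3) + 174·(2) = 6. Scale by 17: s₀ = -51.
General solution s = s₀ + 29k; reducing mod 29 gives s = 7 (and t = -4).

7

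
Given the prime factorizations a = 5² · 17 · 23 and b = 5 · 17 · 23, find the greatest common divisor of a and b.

min exponent per shared prime: 5 · 17 · 23 = 1955

1955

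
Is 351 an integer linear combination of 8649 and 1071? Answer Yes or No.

Yes

gcd(8649, 1071): 8649 = 8·1071 + 81; 1071 = 13·81 + 18; 81 = 4·18 + 9; 18 = 2·9 + 0 → 9
9 divides 351, so a solution exists.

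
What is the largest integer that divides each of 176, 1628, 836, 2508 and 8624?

176 = 2⁴ · 11; 1628 = 2² · 11 · 37; 836 = 2² · 11 · 19; 2508 = 2² · 3 · 11 · 19; 8624 = 2⁴ · 7² · 11
gcd takes min exponent of each prime: 2² · 11 = 44

44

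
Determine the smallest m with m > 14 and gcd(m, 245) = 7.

21

Multiples of 7 above 14: 7·3, 7·4, … . Need the cofactor coprime to 245/7 = 35.
Checking s = 3, 4, … the first with gcd(s, 35) = 1 is s = 3, giving 21.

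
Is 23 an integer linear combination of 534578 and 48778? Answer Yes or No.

By Bézout, 534578x + 48778y = 23 has integer solutions iff gcd(534578, 48778) | 23.
Euclid: 534578 = 10·48778 + 46798; 48778 = 1·46798 + 1980; 46798 = 23·1980 + 1258; 1980 = 1·1258 + 722; 1258 = 1·722 + 536; 722 = 1·536 + 186; 536 = 2·186 + 164; 186 = 1·164 + 22; 164 = 7·22 + 10; 22 = 2·10 + 2; 10 = 5·2 + 0. gcd = 2; 23 mod 2 = 1. No.

No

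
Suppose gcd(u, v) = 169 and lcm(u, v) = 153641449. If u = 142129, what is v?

182689

Using uv = gcd(u,v)·lcm(u,v) = 169·153641449 = 25965404881, we get v = 25965404881/142129 = 182689.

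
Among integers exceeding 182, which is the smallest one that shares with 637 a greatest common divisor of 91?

637 = 91·7. Any m with gcd(m, 637) = 91 is a multiple of 91, say 91s, with s coprime to 7.
Need s > 182/91, so s ≥ 3. First s ≥ 3 with gcd(s, 7) = 1 is s = 3. Thus m = 91·3 = 273.

273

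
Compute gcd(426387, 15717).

Euclid: 426387 = 27·15717 + 2028; 15717 = 7·2028 + 1521; 2028 = 1·1521 + 507; 1521 = 3·507 + 0. Last nonzero remainder: 507.

507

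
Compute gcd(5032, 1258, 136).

34

5032 = 2³ · 17 · 37; 1258 = 2 · 17 · 37; 136 = 2³ · 17
gcd takes min exponent of each prime: 2 · 17 = 34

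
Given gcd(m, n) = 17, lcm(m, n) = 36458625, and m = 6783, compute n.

m·n = gcd·lcm = 17·36458625 = 619796625, so n = 619796625/6783 = 91375.

91375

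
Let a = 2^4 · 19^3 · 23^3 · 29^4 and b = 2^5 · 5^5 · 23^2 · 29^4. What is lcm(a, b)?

max exponent per prime: 2^5 · 5^5 · 19^3 · 23^3 · 29^4 = 5902504169129300000

5902504169129300000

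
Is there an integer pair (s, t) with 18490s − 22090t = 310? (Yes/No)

Yes

gcd(18490, 22090): 22090 = 1·18490 + 3600; 18490 = 5·3600 + 490; 3600 = 7·490 + 170; 490 = 2·170 + 150; 170 = 1·150 + 20; 150 = 7·20 + 10; 20 = 2·10 + 0 → 10
10 divides 310, so a solution exists.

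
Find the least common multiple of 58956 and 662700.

58956 = 2² · 3 · 17³; 662700 = 2² · 3 · 5² · 47²
max exponents: 2² · 3 · 5² · 17³ · 47² = 3255845100

3255845100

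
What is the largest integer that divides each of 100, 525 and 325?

gcd(100, 525): 525 = 5·100 + 25; 100 = 4·25 + 0 → 25
gcd(25, 325): 325 = 13·25 + 0 → 25

25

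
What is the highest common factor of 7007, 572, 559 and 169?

13

gcd(7007, 572): 7007 = 12·572 + 143; 572 = 4·143 + 0 → 143
gcd(143, 559): 559 = 3·143 + 130; 143 = 1·130 + 13; 130 = 10·13 + 0 → 13
gcd(13, 169): 169 = 13·13 + 0 → 13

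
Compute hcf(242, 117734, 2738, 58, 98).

gcd(242, 117734): 117734 = 486·242 + 122; 242 = 1·122 + 120; 122 = 1·120 + 2; 120 = 60·2 + 0 → 2
gcd(2, 2738): 2738 = 1369·2 + 0 → 2
gcd(2, 58): 58 = 29·2 + 0 → 2
gcd(2, 98): 98 = 49·2 + 0 → 2

2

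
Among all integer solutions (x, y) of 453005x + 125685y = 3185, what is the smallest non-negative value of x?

379

Reduce mod 125685: 453005x ≡ 3185 (mod 125685). With g = gcd(453005, 125685) = 245 dividing 3185, divide through: 1849x ≡ 13 (mod 513).
Since gcd(1849, 513) = 1, x ≡ 13·(1849)⁻¹ ≡ 379 (mod 513). Smallest non-negative: 379.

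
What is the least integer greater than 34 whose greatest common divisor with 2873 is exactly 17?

51

2873 = 17·169. Any t with gcd(t, 2873) = 17 is a multiple of 17, say 17s, with s coprime to 169.
Need s > 34/17, so s ≥ 3. First s ≥ 3 with gcd(s, 169) = 1 is s = 3. Thus t = 17·3 = 51.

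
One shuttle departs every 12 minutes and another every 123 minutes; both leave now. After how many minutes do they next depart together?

12 = 2² · 3; 123 = 3 · 41
max exponents: 2² · 3 · 41 = 492

492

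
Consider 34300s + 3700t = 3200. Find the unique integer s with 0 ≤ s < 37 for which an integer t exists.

gcd(34300, 3700) = 100 (Euclid: 34300 = 9·3700 + 1000; 3700 = 3·1000 + 700; 1000 = 1·700 + 300; 700 = 2·300 + 100; 300 = 3·100 + 0), and 100 | 3200.
Extended Euclid: 34300·(-11) + 3700·(102) = 100. Scale by 32: s₀ = -352.
General solution s = s₀ + 37k; reducing mod 37 gives s = 18 (and t = -166).

18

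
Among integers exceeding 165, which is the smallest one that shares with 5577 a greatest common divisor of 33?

Multiples of 33 above 165: 33·6, 33·7, … . Need the cofactor coprime to 5577/33 = 169.
Checking s = 6, 7, … the first with gcd(s, 169) = 1 is s = 6, giving 198.

198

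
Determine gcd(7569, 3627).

7569 = 3² · 29²
3627 = 3² · 13 · 31
Common: 3² = 9

9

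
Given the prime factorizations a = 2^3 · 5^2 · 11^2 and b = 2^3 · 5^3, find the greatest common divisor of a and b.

200

min exponent per shared prime: 2^3 · 5^2 = 200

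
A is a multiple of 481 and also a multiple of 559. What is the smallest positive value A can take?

20683

481 = 13 · 37; 559 = 13 · 43
max exponents: 13 · 37 · 43 = 20683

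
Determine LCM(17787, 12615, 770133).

17787 = 3 · 7² · 11²; 12615 = 3 · 5 · 29²; 770133 = 3 · 7² · 13² · 31
lcm takes max exponent of each prime: 3 · 5 · 7² · 11² · 13² · 29² · 31 = 391847521065

391847521065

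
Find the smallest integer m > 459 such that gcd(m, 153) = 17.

476

gcd(m, 153) = 17 forces 17 | m; write m = 17s. Then gcd(17s, 17·9) = 17·gcd(s, 9), so need gcd(s, 9) = 1.
17s > 459 gives s ≥ 28. The least s ≥ 28 coprime to 9 is 28, so m = 17·28 = 476.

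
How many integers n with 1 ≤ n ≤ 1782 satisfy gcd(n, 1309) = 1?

Prime factors of 1309: 7, 11, 17. Count integers ≤ 1782 divisible by none of them.
By inclusion–exclusion: 1782 − ⌊1782/7⌋ − ⌊1782/11⌋ − ⌊1782/17⌋ + ⌊1782/77⌋ + ⌊1782/119⌋ + ⌊1782/187⌋ − ⌊1782/1309⌋ = 1307.

1307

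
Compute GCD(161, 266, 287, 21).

7

gcd(161, 266): 266 = 1·161 + 105; 161 = 1·105 + 56; 105 = 1·56 + 49; 56 = 1·49 + 7; 49 = 7·7 + 0 → 7
gcd(7, 287): 287 = 41·7 + 0 → 7
gcd(7, 21): 21 = 3·7 + 0 → 7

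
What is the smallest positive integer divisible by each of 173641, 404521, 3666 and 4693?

41181046842

lcm(173641, 404521) = 173641·404521/gcd = 70241430961/481 = 146032081
lcm(146032081, 3666) = 146032081·3666/gcd = 535353608946/13 = 41181046842
lcm(41181046842, 4693) = 41181046842·4693/gcd = 193262652829506/4693 = 41181046842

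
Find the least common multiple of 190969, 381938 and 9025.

lcm(190969, 381938) = 190969·381938/gcd = 72938317922/190969 = 381938
lcm(381938, 9025) = 381938·9025/gcd = 3446990450/361 = 9548450

9548450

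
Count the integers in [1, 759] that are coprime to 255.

255 = 3·5·17. Inclusion–exclusion on these primes:
759 − ⌊759/3⌋ − ⌊759/5⌋ − ⌊759/17⌋ + ⌊759/15⌋ + ⌊759/51⌋ + ⌊759/85⌋ − ⌊759/255⌋ = 381

381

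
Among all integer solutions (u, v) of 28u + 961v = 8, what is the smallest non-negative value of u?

824

Reduce mod 961: 28u ≡ 8 (mod 961). With g = gcd(28, 961) = 1 dividing 8, divide through: 28u ≡ 8 (mod 961).
Since gcd(28, 961) = 1, u ≡ 8·(28)⁻¹ ≡ 824 (mod 961). Smallest non-negative: 824.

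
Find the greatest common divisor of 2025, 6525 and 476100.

225

2025 = 3⁴ · 5²; 6525 = 3² · 5² · 29; 476100 = 2² · 3² · 5² · 23²
gcd takes min exponent of each prime: 3² · 5² = 225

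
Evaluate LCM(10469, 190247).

gcd first: 190247 = 18·10469 + 1805; 10469 = 5·1805 + 1444; 1805 = 1·1444 + 361; 1444 = 4·361 + 0 → gcd = 361
lcm = 10469·190247/gcd = 1991695843/361 = 5517163

5517163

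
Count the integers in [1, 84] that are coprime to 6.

Prime factors of 6: 2, 3. Count integers ≤ 84 divisible by none of them.
By inclusion–exclusion: 84 − ⌊84/2⌋ − ⌊84/3⌋ + ⌊84/6⌋ = 28.

28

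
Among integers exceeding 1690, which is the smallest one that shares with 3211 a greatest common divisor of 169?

gcd(k, 3211) = 169 forces 169 | k; write k = 169s. Then gcd(169s, 169·19) = 169·gcd(s, 19), so need gcd(s, 19) = 1.
169s > 1690 gives s ≥ 11. The least s ≥ 11 coprime to 19 is 11, so k = 169·11 = 1859.

1859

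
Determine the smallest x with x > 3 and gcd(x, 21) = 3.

gcd(x, 21) = 3 forces 3 | x; write x = 3s. Then gcd(3s, 3·7) = 3·gcd(s, 7), so need gcd(s, 7) = 1.
3s > 3 gives s ≥ 2. The least s ≥ 2 coprime to 7 is 2, so x = 3·2 = 6.

6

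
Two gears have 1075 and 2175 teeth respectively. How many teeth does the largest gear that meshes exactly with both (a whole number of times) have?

1075 = 5² · 43
2175 = 3 · 5² · 29
Common: 5² = 25

25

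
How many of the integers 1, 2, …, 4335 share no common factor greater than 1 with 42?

1238

42 = 2·3·7. Inclusion–exclusion on these primes:
4335 − ⌊4335/2⌋ − ⌊4335/3⌋ − ⌊4335/7⌋ + ⌊4335/6⌋ + ⌊4335/14⌋ + ⌊4335/21⌋ − ⌊4335/42⌋ = 1238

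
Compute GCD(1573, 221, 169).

gcd(1573, 221): 1573 = 7·221 + 26; 221 = 8·26 + 13; 26 = 2·13 + 0 → 13
gcd(13, 169): 169 = 13·13 + 0 → 13

13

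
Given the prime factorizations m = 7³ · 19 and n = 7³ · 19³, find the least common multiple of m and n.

2352637

max exponent per prime: 7³ · 19³ = 2352637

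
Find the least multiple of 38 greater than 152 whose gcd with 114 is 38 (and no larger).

190

Multiples of 38 above 152: 38·5, 38·6, … . Need the cofactor coprime to 114/38 = 3.
Checking s = 5, 6, … the first with gcd(s, 3) = 1 is s = 5, giving 190.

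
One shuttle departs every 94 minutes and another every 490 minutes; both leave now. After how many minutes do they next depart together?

94 = 2 · 47; 490 = 2 · 5 · 7²
max exponents: 2 · 5 · 7² · 47 = 23030

23030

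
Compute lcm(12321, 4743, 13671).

12321 = 3² · 37²; 4743 = 3² · 17 · 31; 13671 = 3² · 7² · 31
lcm takes max exponent of each prime: 3² · 7² · 17 · 31 · 37² = 318165183

318165183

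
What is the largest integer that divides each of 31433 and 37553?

17

Euclid: 37553 = 1·31433 + 6120; 31433 = 5·6120 + 833; 6120 = 7·833 + 289; 833 = 2·289 + 255; 289 = 1·255 + 34; 255 = 7·34 + 17; 34 = 2·17 + 0. Last nonzero remainder: 17.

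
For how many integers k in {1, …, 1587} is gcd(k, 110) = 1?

577

110 = 2·5·11. Inclusion–exclusion on these primes:
1587 − ⌊1587/2⌋ − ⌊1587/5⌋ − ⌊1587/11⌋ + ⌊1587/10⌋ + ⌊1587/22⌋ + ⌊1587/55⌋ − ⌊1587/110⌋ = 577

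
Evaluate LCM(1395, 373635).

11582685

1395 = 3² · 5 · 31; 373635 = 3² · 5 · 19² · 23
max exponents: 3² · 5 · 19² · 23 · 31 = 11582685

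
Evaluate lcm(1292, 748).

14212

gcd first: 1292 = 1·748 + 544; 748 = 1·544 + 204; 544 = 2·204 + 136; 204 = 1·136 + 68; 136 = 2·68 + 0 → gcd = 68
lcm = 1292·748/gcd = 966416/68 = 14212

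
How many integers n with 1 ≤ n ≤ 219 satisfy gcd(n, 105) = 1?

100

Prime factors of 105: 3, 5, 7. Count integers ≤ 219 divisible by none of them.
By inclusion–exclusion: 219 − ⌊219/3⌋ − ⌊219/5⌋ − ⌊219/7⌋ + ⌊219/15⌋ + ⌊219/21⌋ + ⌊219/35⌋ − ⌊219/105⌋ = 100.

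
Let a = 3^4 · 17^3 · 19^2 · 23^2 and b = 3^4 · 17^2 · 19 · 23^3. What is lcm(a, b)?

1747923788511

max exponent per prime: 3^4 · 17^3 · 19^2 · 23^3 = 1747923788511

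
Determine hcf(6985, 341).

11

6985 = 5 · 11 · 127
341 = 11 · 31
Common: 11 = 11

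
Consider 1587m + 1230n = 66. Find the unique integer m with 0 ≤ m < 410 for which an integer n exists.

138

Euclid: 1587 = 1·1230 + 357; 1230 = 3·357 + 159; 357 = 2·159 + 39; 159 = 4·39 + 3; 39 = 13·3 + 0 → gcd = 3; 66 = 3·22.
Back-substitution yields 1587·(-31) + 1230·(40) = 3, so one solution is m = -31·22 = -682, n = 40·22 = 880.
Solutions in m differ by 1230/3 = 410; the one in [0, 410) is -682 mod 410 = 138.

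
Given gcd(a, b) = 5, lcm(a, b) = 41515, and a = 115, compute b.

Using ab = gcd(a,b)·lcm(a,b) = 5·41515 = 207575, we get b = 207575/115 = 1805.

1805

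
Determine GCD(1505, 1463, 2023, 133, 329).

1505 = 5 · 7 · 43; 1463 = 7 · 11 · 19; 2023 = 7 · 17²; 133 = 7 · 19; 329 = 7 · 47
gcd takes min exponent of each prime: 7 = 7

7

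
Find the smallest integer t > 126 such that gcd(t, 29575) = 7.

gcd(t, 29575) = 7 forces 7 | t; write t = 7s. Then gcd(7s, 7·4225) = 7·gcd(s, 4225), so need gcd(s, 4225) = 1.
7s > 126 gives s ≥ 19. The least s ≥ 19 coprime to 4225 is 19, so t = 7·19 = 133.

133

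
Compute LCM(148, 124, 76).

lcm(148, 124) = 148·124/gcd = 18352/4 = 4588
lcm(4588, 76) = 4588·76/gcd = 348688/4 = 87172

87172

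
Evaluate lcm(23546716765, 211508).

gcd first: 23546716765 = 111327·211508 + 165649; 211508 = 1·165649 + 45859; 165649 = 3·45859 + 28072; 45859 = 1·28072 + 17787; 28072 = 1·17787 + 10285; 17787 = 1·10285 + 7502; 10285 = 1·7502 + 2783; 7502 = 2·2783 + 1936; 2783 = 1·1936 + 847; 1936 = 2·847 + 242; 847 = 3·242 + 121; 242 = 2·121 + 0 → gcd = 121
lcm = 23546716765·211508/gcd = 4980318969531620/121 = 41159660905220

41159660905220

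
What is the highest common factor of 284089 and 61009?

284089 = 13² · 41²
61009 = 13² · 19²
Common: 13² = 169

169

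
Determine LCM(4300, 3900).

4300 = 2² · 5² · 43; 3900 = 2² · 3 · 5² · 13
max exponents: 2² · 3 · 5² · 13 · 43 = 167700

167700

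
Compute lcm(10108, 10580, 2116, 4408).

1550668280

10108 = 2² · 7 · 19²; 10580 = 2² · 5 · 23²; 2116 = 2² · 23²; 4408 = 2³ · 19 · 29
lcm takes max exponent of each prime: 2³ · 5 · 7 · 19² · 23² · 29 = 1550668280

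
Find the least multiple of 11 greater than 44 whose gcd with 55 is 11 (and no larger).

55 = 11·5. Any a with gcd(a, 55) = 11 is a multiple of 11, say 11s, with s coprime to 5.
Need s > 44/11, so s ≥ 5. First s ≥ 5 with gcd(s, 5) = 1 is s = 6. Thus a = 11·6 = 66.

66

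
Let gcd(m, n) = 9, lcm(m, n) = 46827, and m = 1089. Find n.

387

Using mn = gcd(m,n)·lcm(m,n) = 9·46827 = 421443, we get n = 421443/1089 = 387.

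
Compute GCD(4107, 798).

3

Euclid: 4107 = 5·798 + 117; 798 = 6·117 + 96; 117 = 1·96 + 21; 96 = 4·21 + 12; 21 = 1·12 + 9; 12 = 1·9 + 3; 9 = 3·3 + 0. Last nonzero remainder: 3.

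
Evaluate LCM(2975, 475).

gcd first: 2975 = 6·475 + 125; 475 = 3·125 + 100; 125 = 1·100 + 25; 100 = 4·25 + 0 → gcd = 25
lcm = 2975·475/gcd = 1413125/25 = 56525

56525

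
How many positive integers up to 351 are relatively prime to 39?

39 = 3·13. Inclusion–exclusion on these primes:
351 − ⌊351/3⌋ − ⌊351/13⌋ + ⌊351/39⌋ = 216

216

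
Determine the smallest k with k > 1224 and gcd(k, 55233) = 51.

1275

Multiples of 51 above 1224: 51·25, 51·26, … . Need the cofactor coprime to 55233/51 = 1083.
Checking s = 25, 26, … the first with gcd(s, 1083) = 1 is s = 25, giving 1275.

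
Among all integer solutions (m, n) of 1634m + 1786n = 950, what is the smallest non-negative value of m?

Reduce mod 1786: 1634m ≡ 950 (mod 1786). With g = gcd(1634, 1786) = 38 dividing 950, divide through: 43m ≡ 25 (mod 47).
Since gcd(43, 47) = 1, m ≡ 25·(43)⁻¹ ≡ 29 (mod 47). Smallest non-negative: 29.

29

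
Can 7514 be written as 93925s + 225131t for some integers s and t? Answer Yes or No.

By Bézout, 93925s + 225131t = 7514 has integer solutions iff gcd(93925, 225131) | 7514.
Euclid: 225131 = 2·93925 + 37281; 93925 = 2·37281 + 19363; 37281 = 1·19363 + 17918; 19363 = 1·17918 + 1445; 17918 = 12·1445 + 578; 1445 = 2·578 + 289; 578 = 2·289 + 0. gcd = 289; 7514 mod 289 = 0. Yes.

Yes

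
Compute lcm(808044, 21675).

20201100

gcd first: 808044 = 37·21675 + 6069; 21675 = 3·6069 + 3468; 6069 = 1·3468 + 2601; 3468 = 1·2601 + 867; 2601 = 3·867 + 0 → gcd = 867
lcm = 808044·21675/gcd = 17514353700/867 = 20201100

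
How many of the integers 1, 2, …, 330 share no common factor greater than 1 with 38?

156

Prime factors of 38: 2, 19. Count integers ≤ 330 divisible by none of them.
By inclusion–exclusion: 330 − ⌊330/2⌋ − ⌊330/19⌋ + ⌊330/38⌋ = 156.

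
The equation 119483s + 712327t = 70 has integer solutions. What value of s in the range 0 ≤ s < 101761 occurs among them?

13402

gcd(119483, 712327) = 7 (Euclid: 712327 = 5·119483 + 114912; 119483 = 1·114912 + 4571; 114912 = 25·4571 + 637; 4571 = 7·637 + 112; 637 = 5·112 + 77; 112 = 1·77 + 35; 77 = 2·35 + 7; 35 = 5·7 + 0), and 7 | 70.
Extended Euclid: 119483·(-19012) + 712327·(3189) = 7. Scale by 10: s₀ = -190120.
General solution s = s₀ + 101761k; reducing mod 101761 gives s = 13402 (and t = -2248).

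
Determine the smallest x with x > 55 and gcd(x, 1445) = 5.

Multiples of 5 above 55: 5·12, 5·13, … . Need the cofactor coprime to 1445/5 = 289.
Checking s = 12, 13, … the first with gcd(s, 289) = 1 is s = 12, giving 60.

60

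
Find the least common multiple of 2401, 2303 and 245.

564235

lcm(2401, 2303) = 2401·2303/gcd = 5529503/49 = 112847
lcm(112847, 245) = 112847·245/gcd = 27647515/49 = 564235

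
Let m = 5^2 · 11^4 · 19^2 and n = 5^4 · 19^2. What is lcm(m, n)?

max exponent per prime: 5^4 · 11^4 · 19^2 = 3303375625

3303375625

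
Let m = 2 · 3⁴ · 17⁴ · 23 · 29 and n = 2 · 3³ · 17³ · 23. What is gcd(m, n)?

min exponent per shared prime: 2 · 3³ · 17³ · 23 = 6101946

6101946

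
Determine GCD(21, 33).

Euclid: 33 = 1·21 + 12; 21 = 1·12 + 9; 12 = 1·9 + 3; 9 = 3·3 + 0. Last nonzero remainder: 3.

3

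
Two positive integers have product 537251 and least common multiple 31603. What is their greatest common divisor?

gcd·lcm = product, so gcd = 537251/31603 = 17.

17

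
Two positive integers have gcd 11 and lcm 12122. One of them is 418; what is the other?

Using pq = gcd(p,q)·lcm(p,q) = 11·12122 = 133342, we get q = 133342/418 = 319.

319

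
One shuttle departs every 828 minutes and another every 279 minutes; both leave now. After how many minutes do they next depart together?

25668

gcd first: 828 = 2·279 + 270; 279 = 1·270 + 9; 270 = 30·9 + 0 → gcd = 9
lcm = 828·279/gcd = 231012/9 = 25668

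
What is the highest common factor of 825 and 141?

3

Euclid: 825 = 5·141 + 120; 141 = 1·120 + 21; 120 = 5·21 + 15; 21 = 1·15 + 6; 15 = 2·6 + 3; 6 = 2·3 + 0. Last nonzero remainder: 3.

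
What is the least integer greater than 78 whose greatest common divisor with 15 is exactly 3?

81

Multiples of 3 above 78: 3·27, 3·28, … . Need the cofactor coprime to 15/3 = 5.
Checking s = 27, 28, … the first with gcd(s, 5) = 1 is s = 27, giving 81.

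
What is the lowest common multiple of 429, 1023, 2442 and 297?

8857134

429 = 3 · 11 · 13; 1023 = 3 · 11 · 31; 2442 = 2 · 3 · 11 · 37; 297 = 3³ · 11
lcm takes max exponent of each prime: 2 · 3³ · 11 · 13 · 31 · 37 = 8857134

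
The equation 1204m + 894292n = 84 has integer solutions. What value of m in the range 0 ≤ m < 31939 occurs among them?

28968

Euclid: 894292 = 742·1204 + 924; 1204 = 1·924 + 280; 924 = 3·280 + 84; 280 = 3·84 + 28; 84 = 3·28 + 0 → gcd = 28; 84 = 28·3.
Back-substitution yields 1204·(9656) + 894292·(-13) = 28, so one solution is m = 9656·3 = 28968, n = -13·3 = -39.
Solutions in m differ by 894292/28 = 31939; the one in [0, 31939) is 28968 mod 31939 = 28968.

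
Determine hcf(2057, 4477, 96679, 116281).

121

2057 = 11² · 17; 4477 = 11² · 37; 96679 = 11² · 17 · 47; 116281 = 11² · 31²
gcd takes min exponent of each prime: 11² = 121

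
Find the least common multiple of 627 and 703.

gcd first: 703 = 1·627 + 76; 627 = 8·76 + 19; 76 = 4·19 + 0 → gcd = 19
lcm = 627·703/gcd = 440781/19 = 23199

23199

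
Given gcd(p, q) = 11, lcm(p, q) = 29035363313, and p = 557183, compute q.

Using pq = gcd(p,q)·lcm(p,q) = 11·29035363313 = 319388996443, we get q = 319388996443/557183 = 573221.

573221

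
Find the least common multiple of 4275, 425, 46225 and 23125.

124297869375

4275 = 3² · 5² · 19; 425 = 5² · 17; 46225 = 5² · 43²; 23125 = 5⁴ · 37
lcm takes max exponent of each prime: 3² · 5⁴ · 17 · 19 · 37 · 43² = 124297869375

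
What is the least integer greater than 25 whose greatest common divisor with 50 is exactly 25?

Multiples of 25 above 25: 25·2, 25·3, … . Need the cofactor coprime to 50/25 = 2.
Checking s = 2, 3, … the first with gcd(s, 2) = 1 is s = 3, giving 75.

75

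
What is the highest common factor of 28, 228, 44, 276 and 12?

gcd(28, 228): 228 = 8·28 + 4; 28 = 7·4 + 0 → 4
gcd(4, 44): 44 = 11·4 + 0 → 4
gcd(4, 276): 276 = 69·4 + 0 → 4
gcd(4, 12): 12 = 3·4 + 0 → 4

4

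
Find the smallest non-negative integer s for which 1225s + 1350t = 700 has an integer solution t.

Reduce mod 1350: 1225s ≡ 700 (mod 1350). With g = gcd(1225, 1350) = 25 dividing 700, divide through: 49s ≡ 28 (mod 54).
Since gcd(49, 54) = 1, s ≡ 28·(49)⁻¹ ≡ 16 (mod 54). Smallest non-negative: 16.

16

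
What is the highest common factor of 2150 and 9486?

2150 = 2 · 5² · 43
9486 = 2 · 3² · 17 · 31
Common: 2 = 2

2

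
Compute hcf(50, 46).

2

Euclid: 50 = 1·46 + 4; 46 = 11·4 + 2; 4 = 2·2 + 0. Last nonzero remainder: 2.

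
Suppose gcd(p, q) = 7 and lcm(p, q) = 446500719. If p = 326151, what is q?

9583

p·q = gcd·lcm = 7·446500719 = 3125505033, so q = 3125505033/326151 = 9583.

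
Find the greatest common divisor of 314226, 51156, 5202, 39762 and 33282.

314226 = 2 · 3³ · 11 · 23²; 51156 = 2² · 3² · 7² · 29; 5202 = 2 · 3² · 17²; 39762 = 2 · 3² · 47²; 33282 = 2 · 3² · 43²
gcd takes min exponent of each prime: 2 · 3² = 18

18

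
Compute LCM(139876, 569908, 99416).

139876 = 2² · 11² · 17²; 569908 = 2² · 17³ · 29; 99416 = 2³ · 17² · 43
lcm takes max exponent of each prime: 2³ · 11² · 17³ · 29 · 43 = 5930462648

5930462648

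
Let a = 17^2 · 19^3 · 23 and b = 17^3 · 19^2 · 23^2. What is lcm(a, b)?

max exponent per prime: 17^3 · 19^3 · 23^2 = 17826383243

17826383243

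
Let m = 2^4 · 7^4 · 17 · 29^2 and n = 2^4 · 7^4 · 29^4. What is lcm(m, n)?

461905417232

max exponent per prime: 2^4 · 7^4 · 17 · 29^4 = 461905417232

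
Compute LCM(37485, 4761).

37485 = 3² · 5 · 7² · 17; 4761 = 3² · 23²
max exponents: 3² · 5 · 7² · 17 · 23² = 19829565

19829565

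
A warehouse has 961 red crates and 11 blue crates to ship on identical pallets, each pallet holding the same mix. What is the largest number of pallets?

1

Euclid: 961 = 87·11 + 4; 11 = 2·4 + 3; 4 = 1·3 + 1; 3 = 3·1 + 0. Last nonzero remainder: 1.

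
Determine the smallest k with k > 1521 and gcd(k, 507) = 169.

gcd(k, 507) = 169 forces 169 | k; write k = 169s. Then gcd(169s, 169·3) = 169·gcd(s, 3), so need gcd(s, 3) = 1.
169s > 1521 gives s ≥ 10. The least s ≥ 10 coprime to 3 is 10, so k = 169·10 = 1690.

1690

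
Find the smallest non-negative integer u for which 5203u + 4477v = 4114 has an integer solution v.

gcd(5203, 4477) = 121 (Euclid: 5203 = 1·4477 + 726; 4477 = 6·726 + 121; 726 = 6·121 + 0), and 121 | 4114.
Extended Euclid: 5203·(-6) + 4477·(7) = 121. Scale by 34: u₀ = -204.
General solution u = u₀ + 37t; reducing mod 37 gives u = 18 (and v = -20).

18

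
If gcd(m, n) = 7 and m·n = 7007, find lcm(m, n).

1001

Since gcd(m,n)·lcm(m,n) = mn, lcm = 7007/7 = 1001.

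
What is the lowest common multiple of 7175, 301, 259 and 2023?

lcm(7175, 301) = 7175·301/gcd = 2159675/7 = 308525
lcm(308525, 259) = 308525·259/gcd = 79907975/7 = 11415425
lcm(11415425, 2023) = 11415425·2023/gcd = 23093404775/7 = 3299057825

3299057825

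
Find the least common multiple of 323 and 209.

gcd first: 323 = 1·209 + 114; 209 = 1·114 + 95; 114 = 1·95 + 19; 95 = 5·19 + 0 → gcd = 19
lcm = 323·209/gcd = 67507/19 = 3553

3553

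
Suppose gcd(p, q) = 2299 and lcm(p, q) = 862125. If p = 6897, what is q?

p·q = gcd·lcm = 2299·862125 = 1982025375, so q = 1982025375/6897 = 287375.

287375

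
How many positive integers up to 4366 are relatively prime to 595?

Prime factors of 595: 5, 7, 17. Count integers ≤ 4366 divisible by none of them.
By inclusion–exclusion: 4366 − ⌊4366/5⌋ − ⌊4366/7⌋ − ⌊4366/17⌋ + ⌊4366/35⌋ + ⌊4366/85⌋ + ⌊4366/119⌋ − ⌊4366/595⌋ = 2818.

2818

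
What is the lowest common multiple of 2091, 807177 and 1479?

959733453

2091 = 3 · 17 · 41; 807177 = 3 · 7² · 17² · 19; 1479 = 3 · 17 · 29
lcm takes max exponent of each prime: 3 · 7² · 17² · 19 · 29 · 41 = 959733453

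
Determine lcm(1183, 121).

143143

1183 = 7 · 13²; 121 = 11²
max exponents: 7 · 11² · 13² = 143143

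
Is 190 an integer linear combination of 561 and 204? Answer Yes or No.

No

By Bézout, 561x − 204y = 190 has integer solutions iff gcd(561, 204) | 190.
Euclid: 561 = 2·204 + 153; 204 = 1·153 + 51; 153 = 3·51 + 0. gcd = 51; 190 mod 51 = 37. No.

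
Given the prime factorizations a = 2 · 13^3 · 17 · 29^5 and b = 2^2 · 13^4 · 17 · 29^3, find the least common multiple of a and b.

39835687008052

max exponent per prime: 2^2 · 13^4 · 17 · 29^5 = 39835687008052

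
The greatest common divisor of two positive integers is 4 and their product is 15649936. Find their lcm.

Since gcd(a,b)·lcm(a,b) = ab, lcm = 15649936/4 = 3912484.

3912484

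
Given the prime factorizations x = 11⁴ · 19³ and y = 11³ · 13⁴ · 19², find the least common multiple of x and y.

max exponent per prime: 11⁴ · 13⁴ · 19³ = 2868170421259

2868170421259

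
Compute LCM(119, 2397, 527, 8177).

250191669

lcm(119, 2397) = 119·2397/gcd = 285243/17 = 16779
lcm(16779, 527) = 16779·527/gcd = 8842533/17 = 520149
lcm(520149, 8177) = 520149·8177/gcd = 4253258373/17 = 250191669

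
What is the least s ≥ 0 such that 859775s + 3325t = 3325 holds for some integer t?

gcd(859775, 3325) = 175 (Euclid: 859775 = 258·3325 + 1925; 3325 = 1·1925 + 1400; 1925 = 1·1400 + 525; 1400 = 2·525 + 350; 525 = 1·350 + 175; 350 = 2·175 + 0), and 175 | 3325.
Extended Euclid: 859775·(7) + 3325·(-1810) = 175. Scale by 19: s₀ = 133.
General solution s = s₀ + 19k; reducing mod 19 gives s = 0 (and t = 1).

0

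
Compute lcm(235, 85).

gcd first: 235 = 2·85 + 65; 85 = 1·65 + 20; 65 = 3·20 + 5; 20 = 4·5 + 0 → gcd = 5
lcm = 235·85/gcd = 19975/5 = 3995

3995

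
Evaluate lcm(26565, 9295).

4489485

26565 = 3 · 5 · 7 · 11 · 23; 9295 = 5 · 11 · 13²
max exponents: 3 · 5 · 7 · 11 · 13² · 23 = 4489485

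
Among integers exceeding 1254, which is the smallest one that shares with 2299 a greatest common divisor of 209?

gcd(t, 2299) = 209 forces 209 | t; write t = 209s. Then gcd(209s, 209·11) = 209·gcd(s, 11), so need gcd(s, 11) = 1.
209s > 1254 gives s ≥ 7. The least s ≥ 7 coprime to 11 is 7, so t = 209·7 = 1463.

1463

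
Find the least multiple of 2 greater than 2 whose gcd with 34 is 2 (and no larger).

4

gcd(a, 34) = 2 forces 2 | a; write a = 2s. Then gcd(2s, 2·17) = 2·gcd(s, 17), so need gcd(s, 17) = 1.
2s > 2 gives s ≥ 2. The least s ≥ 2 coprime to 17 is 2, so a = 2·2 = 4.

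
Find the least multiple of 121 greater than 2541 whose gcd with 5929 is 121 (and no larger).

5929 = 121·49. Any k with gcd(k, 5929) = 121 is a multiple of 121, say 121s, with s coprime to 49.
Need s > 2541/121, so s ≥ 22. First s ≥ 22 with gcd(s, 49) = 1 is s = 22. Thus k = 121·22 = 2662.

2662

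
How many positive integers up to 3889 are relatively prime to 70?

1334

70 = 2·5·7. Inclusion–exclusion on these primes:
3889 − ⌊3889/2⌋ − ⌊3889/5⌋ − ⌊3889/7⌋ + ⌊3889/10⌋ + ⌊3889/14⌋ + ⌊3889/35⌋ − ⌊3889/70⌋ = 1334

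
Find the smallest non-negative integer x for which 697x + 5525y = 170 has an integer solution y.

135

Reduce mod 5525: 697x ≡ 170 (mod 5525). With g = gcd(697, 5525) = 17 dividing 170, divide through: 41x ≡ 10 (mod 325).
Since gcd(41, 325) = 1, x ≡ 10·(41)⁻¹ ≡ 135 (mod 325). Smallest non-negative: 135.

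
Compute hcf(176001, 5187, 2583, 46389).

gcd(176001, 5187): 176001 = 33·5187 + 4830; 5187 = 1·4830 + 357; 4830 = 13·357 + 189; 357 = 1·189 + 168; 189 = 1·168 + 21; 168 = 8·21 + 0 → 21
gcd(21, 2583): 2583 = 123·21 + 0 → 21
gcd(21, 46389): 46389 = 2209·21 + 0 → 21

21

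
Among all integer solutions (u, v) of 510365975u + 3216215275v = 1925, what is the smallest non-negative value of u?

gcd(510365975, 3216215275) = 175 (Euclid: 3216215275 = 6·510365975 + 154019425; 510365975 = 3·154019425 + 48307700; 154019425 = 3·48307700 + 9096325; 48307700 = 5·9096325 + 2826075; 9096325 = 3·2826075 + 618100; 2826075 = 4·618100 + 353675; 618100 = 1·353675 + 264425; 353675 = 1·264425 + 89250; 264425 = 2·89250 + 85925; 89250 = 1·85925 + 3325; 85925 = 25·3325 + 2800; 3325 = 1·2800 + 525; 2800 = 5·525 + 175; 525 = 3·175 + 0), and 175 | 1925.
Extended Euclid: 510365975·(-5801780) + 3216215275·(920657) = 175. Scale by 11: u₀ = -63819580.
General solution u = u₀ + 18378373t; reducing mod 18378373 gives u = 9693912 (and v = -1538281).

9693912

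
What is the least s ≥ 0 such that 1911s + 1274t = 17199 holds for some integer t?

Euclid: 1911 = 1·1274 + 637; 1274 = 2·637 + 0 → gcd = 637; 17199 = 637·27.
Back-substitution yields 1911·(1) + 1274·(-1) = 637, so one solution is s = 1·27 = 27, t = -1·27 = -27.
Solutions in s differ by 1274/637 = 2; the one in [0, 2) is 27 mod 2 = 1.

1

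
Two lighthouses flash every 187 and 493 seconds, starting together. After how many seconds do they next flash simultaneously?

5423

187 = 11 · 17; 493 = 17 · 29
max exponents: 11 · 17 · 29 = 5423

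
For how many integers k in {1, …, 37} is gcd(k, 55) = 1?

55 = 5·11. Inclusion–exclusion on these primes:
37 − ⌊37/5⌋ − ⌊37/11⌋ + ⌊37/55⌋ = 27

27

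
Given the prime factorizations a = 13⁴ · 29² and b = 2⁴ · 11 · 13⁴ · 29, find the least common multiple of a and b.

4227484976

max exponent per prime: 2⁴ · 11 · 13⁴ · 29² = 4227484976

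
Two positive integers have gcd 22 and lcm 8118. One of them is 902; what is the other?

198

a·b = gcd·lcm = 22·8118 = 178596, so b = 178596/902 = 198.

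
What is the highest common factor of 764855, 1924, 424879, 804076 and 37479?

13

764855 = 5 · 7 · 13 · 41²; 1924 = 2² · 13 · 37; 424879 = 7² · 13 · 23 · 29; 804076 = 2² · 7 · 13 · 47²; 37479 = 3 · 13 · 31²
gcd takes min exponent of each prime: 13 = 13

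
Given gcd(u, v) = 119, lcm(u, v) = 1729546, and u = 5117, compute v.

u·v = gcd·lcm = 119·1729546 = 205815974, so v = 205815974/5117 = 40222.

40222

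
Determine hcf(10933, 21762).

10933 = 13 · 29²
21762 = 2 · 3³ · 13 · 31
Common: 13 = 13

13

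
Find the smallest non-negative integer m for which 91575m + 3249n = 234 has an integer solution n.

356

gcd(91575, 3249) = 9 (Euclid: 91575 = 28·3249 + 603; 3249 = 5·603 + 234; 603 = 2·234 + 135; 234 = 1·135 + 99; 135 = 1·99 + 36; 99 = 2·36 + 27; 36 = 1·27 + 9; 27 = 3·9 + 0), and 9 | 234.
Extended Euclid: 91575·(97) + 3249·(-2734) = 9. Scale by 26: m₀ = 2522.
General solution m = m₀ + 361t; reducing mod 361 gives m = 356 (and n = -10034).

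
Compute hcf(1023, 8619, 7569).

1023 = 3 · 11 · 31; 8619 = 3 · 13² · 17; 7569 = 3² · 29²
gcd takes min exponent of each prime: 3 = 3

3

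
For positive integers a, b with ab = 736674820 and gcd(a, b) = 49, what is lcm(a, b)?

For any two positive integers, gcd × lcm equals their product. Hence lcm = 736674820 / 49 = 15034180.

15034180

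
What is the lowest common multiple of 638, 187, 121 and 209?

lcm(638, 187) = 638·187/gcd = 119306/11 = 10846
lcm(10846, 121) = 10846·121/gcd = 1312366/11 = 119306
lcm(119306, 209) = 119306·209/gcd = 24934954/11 = 2266814

2266814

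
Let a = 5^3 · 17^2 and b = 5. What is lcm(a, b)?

36125

max exponent per prime: 5^3 · 17^2 = 36125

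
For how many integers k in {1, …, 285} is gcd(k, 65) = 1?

65 = 5·13. Inclusion–exclusion on these primes:
285 − ⌊285/5⌋ − ⌊285/13⌋ + ⌊285/65⌋ = 211

211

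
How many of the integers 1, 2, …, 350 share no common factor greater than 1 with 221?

Prime factors of 221: 13, 17. Count integers ≤ 350 divisible by none of them.
By inclusion–exclusion: 350 − ⌊350/13⌋ − ⌊350/17⌋ + ⌊350/221⌋ = 305.

305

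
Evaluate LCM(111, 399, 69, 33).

3735039

111 = 3 · 37; 399 = 3 · 7 · 19; 69 = 3 · 23; 33 = 3 · 11
lcm takes max exponent of each prime: 3 · 7 · 11 · 19 · 23 · 37 = 3735039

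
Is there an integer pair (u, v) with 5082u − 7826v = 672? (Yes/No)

Yes

By Bézout, 5082u − 7826v = 672 has integer solutions iff gcd(5082, 7826) | 672.
Euclid: 7826 = 1·5082 + 2744; 5082 = 1·2744 + 2338; 2744 = 1·2338 + 406; 2338 = 5·406 + 308; 406 = 1·308 + 98; 308 = 3·98 + 14; 98 = 7·14 + 0. gcd = 14; 672 mod 14 = 0. Yes.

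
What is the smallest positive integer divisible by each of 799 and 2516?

118252

799 = 17 · 47; 2516 = 2² · 17 · 37
max exponents: 2² · 17 · 37 · 47 = 118252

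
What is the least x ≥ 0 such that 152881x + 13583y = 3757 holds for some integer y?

Reduce mod 13583: 152881x ≡ 3757 (mod 13583). With g = gcd(152881, 13583) = 289 dividing 3757, divide through: 529x ≡ 13 (mod 47).
Since gcd(529, 47) = 1, x ≡ 13·(529)⁻¹ ≡ 5 (mod 47). Smallest non-negative: 5.

5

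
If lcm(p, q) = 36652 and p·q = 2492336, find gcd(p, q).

gcd·lcm = product, so gcd = 2492336/36652 = 68.

68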